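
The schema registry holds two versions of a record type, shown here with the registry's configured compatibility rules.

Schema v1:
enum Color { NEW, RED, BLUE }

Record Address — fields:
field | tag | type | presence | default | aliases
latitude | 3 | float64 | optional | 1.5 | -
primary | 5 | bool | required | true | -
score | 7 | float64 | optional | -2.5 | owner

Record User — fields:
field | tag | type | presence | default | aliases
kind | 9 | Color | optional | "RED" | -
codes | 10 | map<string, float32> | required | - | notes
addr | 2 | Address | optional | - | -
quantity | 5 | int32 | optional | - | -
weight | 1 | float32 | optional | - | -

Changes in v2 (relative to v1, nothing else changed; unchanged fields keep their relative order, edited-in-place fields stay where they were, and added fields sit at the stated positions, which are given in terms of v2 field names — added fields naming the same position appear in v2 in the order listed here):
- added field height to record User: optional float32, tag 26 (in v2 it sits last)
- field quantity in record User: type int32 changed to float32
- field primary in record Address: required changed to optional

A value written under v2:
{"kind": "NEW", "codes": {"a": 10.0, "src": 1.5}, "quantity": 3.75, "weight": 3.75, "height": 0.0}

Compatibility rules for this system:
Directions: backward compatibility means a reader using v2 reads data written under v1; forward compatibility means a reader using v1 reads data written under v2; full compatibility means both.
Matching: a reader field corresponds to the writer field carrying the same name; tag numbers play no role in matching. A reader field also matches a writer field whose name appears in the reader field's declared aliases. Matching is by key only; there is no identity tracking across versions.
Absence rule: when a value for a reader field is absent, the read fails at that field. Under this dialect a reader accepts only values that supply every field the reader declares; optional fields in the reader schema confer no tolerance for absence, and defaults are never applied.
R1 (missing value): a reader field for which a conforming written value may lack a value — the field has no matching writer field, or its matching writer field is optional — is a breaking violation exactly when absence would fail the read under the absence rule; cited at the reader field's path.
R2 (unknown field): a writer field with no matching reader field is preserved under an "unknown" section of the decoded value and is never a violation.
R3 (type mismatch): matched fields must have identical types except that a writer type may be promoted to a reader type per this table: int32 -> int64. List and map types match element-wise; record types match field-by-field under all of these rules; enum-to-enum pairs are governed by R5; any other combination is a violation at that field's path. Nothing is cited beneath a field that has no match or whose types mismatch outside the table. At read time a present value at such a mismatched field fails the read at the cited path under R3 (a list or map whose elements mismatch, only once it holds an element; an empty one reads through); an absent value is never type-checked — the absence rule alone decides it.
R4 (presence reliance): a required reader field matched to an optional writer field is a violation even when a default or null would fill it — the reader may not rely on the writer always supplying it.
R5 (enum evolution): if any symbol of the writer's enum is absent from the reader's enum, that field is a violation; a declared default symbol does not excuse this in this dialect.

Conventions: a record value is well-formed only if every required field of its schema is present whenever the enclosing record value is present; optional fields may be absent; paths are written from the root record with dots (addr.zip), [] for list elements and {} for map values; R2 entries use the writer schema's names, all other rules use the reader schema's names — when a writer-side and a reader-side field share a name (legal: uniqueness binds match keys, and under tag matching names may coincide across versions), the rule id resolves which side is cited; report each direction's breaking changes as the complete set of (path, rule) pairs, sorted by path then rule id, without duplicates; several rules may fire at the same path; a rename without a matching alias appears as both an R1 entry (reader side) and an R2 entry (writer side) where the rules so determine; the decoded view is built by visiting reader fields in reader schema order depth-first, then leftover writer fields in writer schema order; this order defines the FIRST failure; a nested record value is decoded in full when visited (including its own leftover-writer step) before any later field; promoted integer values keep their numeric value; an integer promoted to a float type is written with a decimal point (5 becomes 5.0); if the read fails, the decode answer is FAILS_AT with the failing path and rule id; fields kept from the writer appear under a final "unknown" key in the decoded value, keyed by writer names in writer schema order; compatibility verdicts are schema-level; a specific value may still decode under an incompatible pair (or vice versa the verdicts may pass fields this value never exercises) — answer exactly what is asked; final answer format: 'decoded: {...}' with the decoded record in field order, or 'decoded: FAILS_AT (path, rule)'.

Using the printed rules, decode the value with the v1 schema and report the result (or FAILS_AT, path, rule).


decoded: FAILS_AT (addr, R1)

arrows below run writer -> reader for User
migrating the User value to v1:
  kind := "NEW"
  codes := {"a": 10.0, "src": 1.5}
  read fails at addr under R1 (no fill)
  => FAILS_AT (addr, R1)
the rest of the User diff is inert for this question:
  added field height to record User: optional float32, tag 26 (in v2 it sits last) -> changes User's schema-level verdicts only — the decode of this value is the same
  field quantity in record User: type int32 changed to float32 -> changes User's schema-level verdicts only — the decode of this value is the same
  field primary in record Address: required changed to optional -> changes User's schema-level verdicts only — the decode of this value is the same


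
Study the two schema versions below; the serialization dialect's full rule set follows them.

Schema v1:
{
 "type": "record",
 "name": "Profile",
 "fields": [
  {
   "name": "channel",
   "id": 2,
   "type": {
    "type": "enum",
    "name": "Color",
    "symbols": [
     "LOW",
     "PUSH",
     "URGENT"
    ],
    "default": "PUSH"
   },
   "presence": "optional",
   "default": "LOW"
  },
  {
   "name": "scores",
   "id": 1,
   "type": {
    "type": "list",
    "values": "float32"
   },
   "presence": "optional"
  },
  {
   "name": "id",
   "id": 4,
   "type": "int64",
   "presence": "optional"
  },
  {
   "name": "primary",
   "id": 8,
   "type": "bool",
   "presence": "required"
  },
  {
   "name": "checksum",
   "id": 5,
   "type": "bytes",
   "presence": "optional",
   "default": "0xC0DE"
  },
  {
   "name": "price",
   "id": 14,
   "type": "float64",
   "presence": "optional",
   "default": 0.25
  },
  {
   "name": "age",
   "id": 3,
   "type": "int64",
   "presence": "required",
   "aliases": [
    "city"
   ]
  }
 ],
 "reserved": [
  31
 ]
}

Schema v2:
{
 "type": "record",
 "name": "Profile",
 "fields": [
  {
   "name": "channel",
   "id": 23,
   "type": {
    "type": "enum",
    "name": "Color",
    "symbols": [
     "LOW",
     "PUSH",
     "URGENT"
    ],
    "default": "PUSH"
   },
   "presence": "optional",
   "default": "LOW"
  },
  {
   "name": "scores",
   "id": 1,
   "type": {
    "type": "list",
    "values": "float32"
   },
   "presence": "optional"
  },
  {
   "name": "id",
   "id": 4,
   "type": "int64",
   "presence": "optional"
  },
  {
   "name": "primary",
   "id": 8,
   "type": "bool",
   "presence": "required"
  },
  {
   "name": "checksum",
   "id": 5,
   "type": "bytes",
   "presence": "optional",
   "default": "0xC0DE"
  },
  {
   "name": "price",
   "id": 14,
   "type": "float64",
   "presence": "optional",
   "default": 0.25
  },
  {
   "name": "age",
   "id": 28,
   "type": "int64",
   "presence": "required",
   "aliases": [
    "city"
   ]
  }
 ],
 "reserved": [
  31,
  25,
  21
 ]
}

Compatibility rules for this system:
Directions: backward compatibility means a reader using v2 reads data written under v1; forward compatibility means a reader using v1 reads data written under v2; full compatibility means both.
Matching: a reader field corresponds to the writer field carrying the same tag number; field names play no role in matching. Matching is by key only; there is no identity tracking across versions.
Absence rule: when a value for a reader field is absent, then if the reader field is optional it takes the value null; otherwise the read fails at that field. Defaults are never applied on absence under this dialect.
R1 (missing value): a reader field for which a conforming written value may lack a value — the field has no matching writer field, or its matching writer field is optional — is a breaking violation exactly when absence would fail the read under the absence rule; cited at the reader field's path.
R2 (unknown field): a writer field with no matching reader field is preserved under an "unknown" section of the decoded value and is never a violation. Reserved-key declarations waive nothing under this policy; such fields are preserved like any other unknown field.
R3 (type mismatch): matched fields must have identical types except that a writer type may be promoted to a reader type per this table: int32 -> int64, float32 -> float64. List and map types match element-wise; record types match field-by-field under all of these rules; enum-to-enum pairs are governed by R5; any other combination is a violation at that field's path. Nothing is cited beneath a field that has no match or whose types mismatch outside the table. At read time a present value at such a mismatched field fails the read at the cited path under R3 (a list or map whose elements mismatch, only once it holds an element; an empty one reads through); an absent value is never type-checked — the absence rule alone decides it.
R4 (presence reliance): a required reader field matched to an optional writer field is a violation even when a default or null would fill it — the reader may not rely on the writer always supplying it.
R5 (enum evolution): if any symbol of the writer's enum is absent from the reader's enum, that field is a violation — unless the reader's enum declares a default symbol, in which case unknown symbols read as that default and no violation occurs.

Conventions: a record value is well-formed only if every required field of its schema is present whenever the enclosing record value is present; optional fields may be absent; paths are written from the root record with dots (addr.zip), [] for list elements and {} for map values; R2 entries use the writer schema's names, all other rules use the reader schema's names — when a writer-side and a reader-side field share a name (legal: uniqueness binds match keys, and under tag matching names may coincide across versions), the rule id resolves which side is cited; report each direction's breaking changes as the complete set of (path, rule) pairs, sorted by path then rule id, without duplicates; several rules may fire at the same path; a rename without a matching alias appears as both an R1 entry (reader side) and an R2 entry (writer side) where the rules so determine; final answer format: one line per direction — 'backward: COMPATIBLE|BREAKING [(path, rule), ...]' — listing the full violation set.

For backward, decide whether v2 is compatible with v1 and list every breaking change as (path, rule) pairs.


backward: BREAKING [(age, R1)]

each type pair in Profile: writer, then reader
backward pass over Profile, reader schema v2, writer schema v1:
  no writer field matches reader channel
  scores: list<float32> -> list<float32>, writer optional; from scores
  id: int64 -> int64, writer optional; from id
  primary: bool -> bool, writer required; from primary
  checksum: bytes -> bytes, writer optional; from checksum
  price: float64 -> float64, writer optional; from price
  no writer field matches reader age
  writer channel: unknown to reader
  writer age: unknown to reader
  rule R1 violated at age
  => 1 violation(s): backward is BREAKING for Profile
the rest of the Profile diff is inert for this question:
  field channel in record Profile: tag 2 changed to 23 -> inert for the asked Profile verdict: nothing fires


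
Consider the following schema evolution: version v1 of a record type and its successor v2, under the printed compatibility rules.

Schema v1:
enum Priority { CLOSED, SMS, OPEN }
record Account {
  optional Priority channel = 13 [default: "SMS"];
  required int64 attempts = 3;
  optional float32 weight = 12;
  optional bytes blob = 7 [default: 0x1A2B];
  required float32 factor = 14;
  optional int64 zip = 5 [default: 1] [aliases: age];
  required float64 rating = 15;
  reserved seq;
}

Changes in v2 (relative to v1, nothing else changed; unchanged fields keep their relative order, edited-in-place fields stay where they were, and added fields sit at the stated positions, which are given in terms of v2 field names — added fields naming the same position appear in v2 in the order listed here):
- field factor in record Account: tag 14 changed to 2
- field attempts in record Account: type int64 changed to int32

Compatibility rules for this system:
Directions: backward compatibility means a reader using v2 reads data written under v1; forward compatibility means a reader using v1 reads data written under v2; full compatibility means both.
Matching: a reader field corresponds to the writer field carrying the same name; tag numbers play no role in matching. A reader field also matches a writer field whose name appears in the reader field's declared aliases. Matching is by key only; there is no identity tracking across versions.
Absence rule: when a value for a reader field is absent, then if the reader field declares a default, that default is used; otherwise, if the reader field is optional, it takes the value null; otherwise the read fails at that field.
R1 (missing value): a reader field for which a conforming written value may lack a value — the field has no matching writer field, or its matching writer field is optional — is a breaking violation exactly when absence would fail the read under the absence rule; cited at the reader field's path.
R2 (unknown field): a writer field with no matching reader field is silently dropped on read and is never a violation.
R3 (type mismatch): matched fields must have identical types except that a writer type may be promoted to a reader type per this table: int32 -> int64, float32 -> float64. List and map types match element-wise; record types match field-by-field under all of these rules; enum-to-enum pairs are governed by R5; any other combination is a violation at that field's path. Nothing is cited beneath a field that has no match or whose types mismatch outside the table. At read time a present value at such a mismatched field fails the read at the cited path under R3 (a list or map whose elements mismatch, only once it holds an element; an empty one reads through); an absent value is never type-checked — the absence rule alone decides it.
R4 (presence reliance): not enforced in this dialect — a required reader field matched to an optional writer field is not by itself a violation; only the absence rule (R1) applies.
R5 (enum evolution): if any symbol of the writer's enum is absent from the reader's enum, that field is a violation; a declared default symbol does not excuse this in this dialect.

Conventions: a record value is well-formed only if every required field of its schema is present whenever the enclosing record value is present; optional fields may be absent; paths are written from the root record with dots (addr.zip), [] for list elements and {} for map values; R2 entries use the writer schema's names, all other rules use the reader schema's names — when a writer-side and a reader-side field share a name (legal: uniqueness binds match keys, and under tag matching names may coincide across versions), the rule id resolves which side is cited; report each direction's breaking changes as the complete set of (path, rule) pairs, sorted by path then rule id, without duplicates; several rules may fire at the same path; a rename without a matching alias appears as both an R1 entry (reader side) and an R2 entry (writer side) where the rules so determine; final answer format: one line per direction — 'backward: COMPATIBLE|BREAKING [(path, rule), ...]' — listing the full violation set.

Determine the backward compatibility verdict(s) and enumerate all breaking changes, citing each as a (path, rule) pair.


backward: BREAKING [(attempts, R3)]

in Account below, arrows point writer -> reader
backward pass over Account, reader schema v2, writer schema v1:
  writer optional, Priority -> Priority: reader channel maps from writer channel
  writer required, int64 -> int32: reader attempts maps from writer attempts
  writer optional, float32 -> float32: reader weight maps from writer weight
  writer optional, bytes -> bytes: reader blob maps from writer blob
  writer required, float32 -> float32: reader factor maps from writer factor
  writer optional, int64 -> int64: reader zip maps from writer zip
  writer required, float64 -> float64: reader rating maps from writer rating
  violation R3 at attempts
  => backward: BREAKING (1)
ruling out the remaining Account differences:
  field factor in record Account: tag 14 changed to 2 -> no rule fires on it in Account's dialect; the asked verdict holds


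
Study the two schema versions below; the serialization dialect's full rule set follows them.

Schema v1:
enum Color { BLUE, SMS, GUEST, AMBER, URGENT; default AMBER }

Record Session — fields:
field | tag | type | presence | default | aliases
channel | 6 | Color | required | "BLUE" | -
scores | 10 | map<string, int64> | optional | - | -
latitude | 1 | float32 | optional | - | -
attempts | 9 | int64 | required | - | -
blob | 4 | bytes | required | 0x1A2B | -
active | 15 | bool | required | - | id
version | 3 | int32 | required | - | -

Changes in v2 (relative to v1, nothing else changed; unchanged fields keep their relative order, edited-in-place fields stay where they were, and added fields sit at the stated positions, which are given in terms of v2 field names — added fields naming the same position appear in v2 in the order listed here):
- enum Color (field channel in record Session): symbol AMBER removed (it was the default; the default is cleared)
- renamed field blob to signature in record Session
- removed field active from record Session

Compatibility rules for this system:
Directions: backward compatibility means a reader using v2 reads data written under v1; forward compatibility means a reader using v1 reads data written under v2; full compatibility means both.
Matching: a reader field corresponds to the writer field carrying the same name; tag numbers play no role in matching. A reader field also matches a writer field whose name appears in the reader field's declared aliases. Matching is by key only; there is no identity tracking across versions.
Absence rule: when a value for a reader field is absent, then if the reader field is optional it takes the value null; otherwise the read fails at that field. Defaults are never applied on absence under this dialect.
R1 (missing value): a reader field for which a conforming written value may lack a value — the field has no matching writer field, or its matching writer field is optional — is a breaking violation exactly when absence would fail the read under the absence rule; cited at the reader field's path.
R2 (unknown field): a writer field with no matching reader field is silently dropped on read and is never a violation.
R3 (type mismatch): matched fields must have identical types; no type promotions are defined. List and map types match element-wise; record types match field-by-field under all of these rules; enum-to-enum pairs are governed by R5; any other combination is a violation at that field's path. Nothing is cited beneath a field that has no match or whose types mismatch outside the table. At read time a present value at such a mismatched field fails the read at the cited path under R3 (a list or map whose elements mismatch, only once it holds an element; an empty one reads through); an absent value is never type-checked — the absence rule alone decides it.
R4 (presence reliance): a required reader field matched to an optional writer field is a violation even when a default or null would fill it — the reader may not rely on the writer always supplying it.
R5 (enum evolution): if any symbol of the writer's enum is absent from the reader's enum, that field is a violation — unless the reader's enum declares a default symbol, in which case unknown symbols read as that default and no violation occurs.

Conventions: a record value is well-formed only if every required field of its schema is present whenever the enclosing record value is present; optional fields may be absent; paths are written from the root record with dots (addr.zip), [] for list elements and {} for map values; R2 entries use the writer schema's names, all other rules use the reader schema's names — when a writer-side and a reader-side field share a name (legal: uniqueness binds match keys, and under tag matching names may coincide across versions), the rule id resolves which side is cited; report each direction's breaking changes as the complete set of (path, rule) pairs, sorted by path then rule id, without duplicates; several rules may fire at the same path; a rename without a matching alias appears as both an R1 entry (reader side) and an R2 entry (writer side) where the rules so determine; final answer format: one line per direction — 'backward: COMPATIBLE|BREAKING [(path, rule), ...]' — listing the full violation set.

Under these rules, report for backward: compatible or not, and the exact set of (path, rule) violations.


the writer's type comes first in each Session pair
checking backward for Session: reader v2 against writer v1:
  channel: paired with writer channel (Color -> Color; writer required)
  scores: paired with writer scores (map<string, int64> -> map<string, int64>; writer optional)
  latitude: paired with writer latitude (float32 -> float32; writer optional)
  attempts: paired with writer attempts (int64 -> int64; writer required)
  signature has no writer counterpart
  version: paired with writer version (int32 -> int32; writer required)
  leftover writer field: blob
  leftover writer field: active
  rule R5 violated at channel
  rule R1 violated at signature
  backward on Session therefore BREAKING (2)
the other Session changes do not affect what is asked:
  removed field active from record Session -> fires only in the forward direction of Session, which is not asked here

backward: BREAKING [(channel, R5), (signature, R1)]


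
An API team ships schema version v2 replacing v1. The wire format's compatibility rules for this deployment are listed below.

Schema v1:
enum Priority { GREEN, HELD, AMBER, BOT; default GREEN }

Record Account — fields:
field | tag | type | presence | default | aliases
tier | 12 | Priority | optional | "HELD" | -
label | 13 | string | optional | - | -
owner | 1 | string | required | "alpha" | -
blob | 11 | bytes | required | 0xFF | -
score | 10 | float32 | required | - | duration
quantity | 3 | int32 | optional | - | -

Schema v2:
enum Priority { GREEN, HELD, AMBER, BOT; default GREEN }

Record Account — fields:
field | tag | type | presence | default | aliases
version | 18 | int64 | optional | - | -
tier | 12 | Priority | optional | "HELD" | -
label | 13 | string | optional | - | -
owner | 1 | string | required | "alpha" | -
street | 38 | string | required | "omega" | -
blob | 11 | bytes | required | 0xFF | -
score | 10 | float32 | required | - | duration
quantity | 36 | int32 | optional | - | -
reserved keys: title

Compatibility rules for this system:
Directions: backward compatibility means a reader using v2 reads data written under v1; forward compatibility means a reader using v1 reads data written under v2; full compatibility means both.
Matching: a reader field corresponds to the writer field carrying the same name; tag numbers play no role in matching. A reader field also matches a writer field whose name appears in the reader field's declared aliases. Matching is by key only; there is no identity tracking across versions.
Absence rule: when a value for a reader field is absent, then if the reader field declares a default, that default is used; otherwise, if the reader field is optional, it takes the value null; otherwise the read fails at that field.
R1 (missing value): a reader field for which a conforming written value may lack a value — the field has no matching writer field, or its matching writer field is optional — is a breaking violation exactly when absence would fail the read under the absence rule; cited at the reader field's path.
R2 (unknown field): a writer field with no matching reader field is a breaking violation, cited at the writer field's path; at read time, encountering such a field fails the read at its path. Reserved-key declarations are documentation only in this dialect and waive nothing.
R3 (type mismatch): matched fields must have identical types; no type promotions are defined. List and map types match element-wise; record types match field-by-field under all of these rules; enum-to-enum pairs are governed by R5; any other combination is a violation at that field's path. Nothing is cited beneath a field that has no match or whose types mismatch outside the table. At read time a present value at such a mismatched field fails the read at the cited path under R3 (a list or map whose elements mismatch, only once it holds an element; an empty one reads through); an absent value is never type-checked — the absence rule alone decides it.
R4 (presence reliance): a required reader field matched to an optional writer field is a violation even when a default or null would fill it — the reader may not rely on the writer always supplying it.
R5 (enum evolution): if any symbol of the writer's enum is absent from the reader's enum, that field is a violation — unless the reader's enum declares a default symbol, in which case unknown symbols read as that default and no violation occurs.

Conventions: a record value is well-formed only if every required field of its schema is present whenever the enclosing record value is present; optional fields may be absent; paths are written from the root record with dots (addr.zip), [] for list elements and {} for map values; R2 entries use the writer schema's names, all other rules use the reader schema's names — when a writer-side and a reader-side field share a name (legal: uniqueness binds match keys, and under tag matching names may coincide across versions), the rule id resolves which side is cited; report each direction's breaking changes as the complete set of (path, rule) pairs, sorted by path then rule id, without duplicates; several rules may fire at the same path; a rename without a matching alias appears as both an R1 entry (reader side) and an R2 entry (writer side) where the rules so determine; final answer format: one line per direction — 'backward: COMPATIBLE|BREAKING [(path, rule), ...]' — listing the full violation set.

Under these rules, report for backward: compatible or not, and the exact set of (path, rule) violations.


in Account below, arrows point writer -> reader
checking backward for Account: reader v2 against writer v1:
  version: no writer match
  writer optional, Priority -> Priority: reader tier maps from writer tier
  writer optional, string -> string: reader label maps from writer label
  writer required, string -> string: reader owner maps from writer owner
  street: no writer match
  writer required, bytes -> bytes: reader blob maps from writer blob
  writer required, float32 -> float32: reader score maps from writer score
  writer optional, int32 -> int32: reader quantity maps from writer quantity
  => backward verdict for Account: COMPATIBLE, no violations
checking off the Account differences that do not matter here:
  added field version to record Account: optional int64, tag 18 (in v2 it sits immediately before tier) -> affects forward compatibility only, which is not asked
  field quantity in record Account: tag 3 changed to 36 -> inert for the asked Account verdict: nothing fires
  added field street to record Account: required string, tag 38, default "omega" (in v2 it sits immediately before blob) -> affects forward compatibility only, which is not asked

backward: COMPATIBLE []


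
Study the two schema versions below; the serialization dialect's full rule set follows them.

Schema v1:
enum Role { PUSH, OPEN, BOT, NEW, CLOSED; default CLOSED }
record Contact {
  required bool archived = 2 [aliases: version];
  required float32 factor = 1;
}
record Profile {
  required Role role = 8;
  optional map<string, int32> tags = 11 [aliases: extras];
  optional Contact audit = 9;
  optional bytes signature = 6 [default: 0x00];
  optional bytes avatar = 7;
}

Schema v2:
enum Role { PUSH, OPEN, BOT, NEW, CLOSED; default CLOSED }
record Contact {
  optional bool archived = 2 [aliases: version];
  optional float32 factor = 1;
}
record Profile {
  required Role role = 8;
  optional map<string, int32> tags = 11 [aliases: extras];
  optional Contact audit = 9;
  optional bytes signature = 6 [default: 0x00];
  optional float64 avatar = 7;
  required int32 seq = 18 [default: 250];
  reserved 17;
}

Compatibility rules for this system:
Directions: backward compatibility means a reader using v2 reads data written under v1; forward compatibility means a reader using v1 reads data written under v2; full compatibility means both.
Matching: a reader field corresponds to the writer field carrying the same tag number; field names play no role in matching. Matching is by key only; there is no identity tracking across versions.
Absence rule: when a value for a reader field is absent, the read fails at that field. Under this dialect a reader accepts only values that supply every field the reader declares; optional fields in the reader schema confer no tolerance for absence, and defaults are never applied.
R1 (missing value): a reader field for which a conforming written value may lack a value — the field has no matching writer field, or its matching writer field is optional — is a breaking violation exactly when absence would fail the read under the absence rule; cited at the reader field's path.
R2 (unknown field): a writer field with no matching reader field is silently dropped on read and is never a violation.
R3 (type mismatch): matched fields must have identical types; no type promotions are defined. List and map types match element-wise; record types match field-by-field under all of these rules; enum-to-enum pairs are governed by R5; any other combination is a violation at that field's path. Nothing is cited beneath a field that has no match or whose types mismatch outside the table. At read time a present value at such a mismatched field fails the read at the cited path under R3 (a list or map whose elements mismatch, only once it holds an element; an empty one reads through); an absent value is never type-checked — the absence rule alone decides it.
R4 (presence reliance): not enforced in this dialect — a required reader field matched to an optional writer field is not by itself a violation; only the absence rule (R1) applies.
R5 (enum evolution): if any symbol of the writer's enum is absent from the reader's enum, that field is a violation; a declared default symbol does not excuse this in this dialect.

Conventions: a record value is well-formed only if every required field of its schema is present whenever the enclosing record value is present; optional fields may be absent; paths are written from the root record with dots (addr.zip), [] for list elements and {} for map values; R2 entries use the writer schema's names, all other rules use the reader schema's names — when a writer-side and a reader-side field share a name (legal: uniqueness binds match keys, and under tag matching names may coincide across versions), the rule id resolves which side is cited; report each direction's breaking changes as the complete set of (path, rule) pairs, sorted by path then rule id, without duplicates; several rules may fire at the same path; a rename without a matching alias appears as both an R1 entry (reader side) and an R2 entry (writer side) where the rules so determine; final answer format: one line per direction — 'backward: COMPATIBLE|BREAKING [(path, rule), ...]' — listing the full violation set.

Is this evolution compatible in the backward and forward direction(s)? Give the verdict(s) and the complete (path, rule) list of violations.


arrows below run writer -> reader for Profile
backward on Profile — v2 reading data written by v1:
  writer required, Role -> Role: reader role maps from writer role
  writer optional, map<string, int32> -> map<string, int32>: reader tags maps from writer tags
  writer optional, Contact -> Contact: reader audit maps from writer audit
  writer optional, bytes -> bytes: reader signature maps from writer signature
  writer optional, bytes -> float64: reader avatar maps from writer avatar
  seq: no writer-side match
  writer required, bool -> bool: reader audit.archived maps from writer audit.archived
  writer required, float32 -> float32: reader audit.factor maps from writer audit.factor
  breaking: (audit, R1)
  breaking: (avatar, R1)
  breaking: (avatar, R3)
  breaking: (seq, R1)
  breaking: (signature, R1)
  breaking: (tags, R1)
  backward on Profile therefore BREAKING (6)
forward on Profile — v1 reading data written by v2:
  writer required, Role -> Role: reader role maps from writer role
  writer optional, map<string, int32> -> map<string, int32>: reader tags maps from writer tags
  writer optional, Contact -> Contact: reader audit maps from writer audit
  writer optional, bytes -> bytes: reader signature maps from writer signature
  writer optional, float64 -> bytes: reader avatar maps from writer avatar
  writer field seq has no reader counterpart
  writer optional, bool -> bool: reader audit.archived maps from writer audit.archived
  writer optional, float32 -> float32: reader audit.factor maps from writer audit.factor
  breaking: (audit, R1)
  breaking: (audit.archived, R1)
  breaking: (audit.factor, R1)
  breaking: (avatar, R1)
  breaking: (avatar, R3)
  breaking: (signature, R1)
  breaking: (tags, R1)
  forward on Profile therefore BREAKING (7)

backward: BREAKING [(audit, R1), (avatar, R1), (avatar, R3), (seq, R1), (signature, R1), (tags, R1)]; forward: BREAKING [(audit, R1), (audit.archived, R1), (audit.factor, R1), (avatar, R1), (avatar, R3), (signature, R1), (tags, R1)]


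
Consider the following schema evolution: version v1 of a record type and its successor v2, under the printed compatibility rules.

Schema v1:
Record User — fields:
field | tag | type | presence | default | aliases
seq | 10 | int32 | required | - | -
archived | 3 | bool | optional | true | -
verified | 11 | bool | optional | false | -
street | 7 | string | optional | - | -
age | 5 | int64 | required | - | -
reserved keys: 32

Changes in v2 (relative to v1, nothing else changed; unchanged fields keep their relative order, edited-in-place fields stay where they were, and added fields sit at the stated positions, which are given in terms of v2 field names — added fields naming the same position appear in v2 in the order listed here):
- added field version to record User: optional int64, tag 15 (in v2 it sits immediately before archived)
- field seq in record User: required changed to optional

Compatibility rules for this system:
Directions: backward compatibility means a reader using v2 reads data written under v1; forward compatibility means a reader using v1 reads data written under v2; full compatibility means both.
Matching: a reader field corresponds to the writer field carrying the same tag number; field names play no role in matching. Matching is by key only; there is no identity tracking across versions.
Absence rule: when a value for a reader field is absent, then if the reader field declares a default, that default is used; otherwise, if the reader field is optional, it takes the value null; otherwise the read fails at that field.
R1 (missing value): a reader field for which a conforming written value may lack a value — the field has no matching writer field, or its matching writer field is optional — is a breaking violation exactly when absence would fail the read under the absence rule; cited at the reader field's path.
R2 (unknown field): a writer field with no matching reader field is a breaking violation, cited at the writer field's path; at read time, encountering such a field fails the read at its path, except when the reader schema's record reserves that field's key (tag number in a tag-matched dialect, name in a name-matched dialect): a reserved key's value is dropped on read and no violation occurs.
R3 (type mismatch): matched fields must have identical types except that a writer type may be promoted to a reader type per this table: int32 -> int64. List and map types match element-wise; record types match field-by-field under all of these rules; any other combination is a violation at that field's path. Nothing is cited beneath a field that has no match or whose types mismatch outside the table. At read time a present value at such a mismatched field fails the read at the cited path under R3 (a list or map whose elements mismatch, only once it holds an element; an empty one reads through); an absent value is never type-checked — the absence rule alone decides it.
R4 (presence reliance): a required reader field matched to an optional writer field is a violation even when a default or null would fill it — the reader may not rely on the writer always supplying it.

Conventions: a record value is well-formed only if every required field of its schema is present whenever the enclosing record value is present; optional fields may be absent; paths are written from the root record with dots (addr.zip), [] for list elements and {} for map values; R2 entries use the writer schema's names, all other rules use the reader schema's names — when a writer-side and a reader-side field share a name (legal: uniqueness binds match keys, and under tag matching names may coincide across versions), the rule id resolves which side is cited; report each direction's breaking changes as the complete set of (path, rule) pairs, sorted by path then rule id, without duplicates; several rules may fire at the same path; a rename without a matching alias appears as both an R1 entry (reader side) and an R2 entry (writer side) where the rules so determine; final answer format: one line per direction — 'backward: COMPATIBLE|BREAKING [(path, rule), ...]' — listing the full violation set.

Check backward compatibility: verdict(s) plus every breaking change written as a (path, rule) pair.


the writer's type comes first in each User pair
checking backward for User: reader v2 against writer v1:
  seq: paired with writer seq (int32 -> int32; writer required)
  version: no writer match
  archived: paired with writer archived (bool -> bool; writer optional)
  verified: paired with writer verified (bool -> bool; writer optional)
  street: paired with writer street (string -> string; writer optional)
  age: paired with writer age (int64 -> int64; writer required)
  => no violations; backward on User: COMPATIBLE
ruling out the remaining User differences:
  added field version to record User: optional int64, tag 15 (in v2 it sits immediately before archived) -> affects forward compatibility only, which is not asked
  field seq in record User: required changed to optional -> affects forward compatibility only, which is not asked

backward: COMPATIBLE []


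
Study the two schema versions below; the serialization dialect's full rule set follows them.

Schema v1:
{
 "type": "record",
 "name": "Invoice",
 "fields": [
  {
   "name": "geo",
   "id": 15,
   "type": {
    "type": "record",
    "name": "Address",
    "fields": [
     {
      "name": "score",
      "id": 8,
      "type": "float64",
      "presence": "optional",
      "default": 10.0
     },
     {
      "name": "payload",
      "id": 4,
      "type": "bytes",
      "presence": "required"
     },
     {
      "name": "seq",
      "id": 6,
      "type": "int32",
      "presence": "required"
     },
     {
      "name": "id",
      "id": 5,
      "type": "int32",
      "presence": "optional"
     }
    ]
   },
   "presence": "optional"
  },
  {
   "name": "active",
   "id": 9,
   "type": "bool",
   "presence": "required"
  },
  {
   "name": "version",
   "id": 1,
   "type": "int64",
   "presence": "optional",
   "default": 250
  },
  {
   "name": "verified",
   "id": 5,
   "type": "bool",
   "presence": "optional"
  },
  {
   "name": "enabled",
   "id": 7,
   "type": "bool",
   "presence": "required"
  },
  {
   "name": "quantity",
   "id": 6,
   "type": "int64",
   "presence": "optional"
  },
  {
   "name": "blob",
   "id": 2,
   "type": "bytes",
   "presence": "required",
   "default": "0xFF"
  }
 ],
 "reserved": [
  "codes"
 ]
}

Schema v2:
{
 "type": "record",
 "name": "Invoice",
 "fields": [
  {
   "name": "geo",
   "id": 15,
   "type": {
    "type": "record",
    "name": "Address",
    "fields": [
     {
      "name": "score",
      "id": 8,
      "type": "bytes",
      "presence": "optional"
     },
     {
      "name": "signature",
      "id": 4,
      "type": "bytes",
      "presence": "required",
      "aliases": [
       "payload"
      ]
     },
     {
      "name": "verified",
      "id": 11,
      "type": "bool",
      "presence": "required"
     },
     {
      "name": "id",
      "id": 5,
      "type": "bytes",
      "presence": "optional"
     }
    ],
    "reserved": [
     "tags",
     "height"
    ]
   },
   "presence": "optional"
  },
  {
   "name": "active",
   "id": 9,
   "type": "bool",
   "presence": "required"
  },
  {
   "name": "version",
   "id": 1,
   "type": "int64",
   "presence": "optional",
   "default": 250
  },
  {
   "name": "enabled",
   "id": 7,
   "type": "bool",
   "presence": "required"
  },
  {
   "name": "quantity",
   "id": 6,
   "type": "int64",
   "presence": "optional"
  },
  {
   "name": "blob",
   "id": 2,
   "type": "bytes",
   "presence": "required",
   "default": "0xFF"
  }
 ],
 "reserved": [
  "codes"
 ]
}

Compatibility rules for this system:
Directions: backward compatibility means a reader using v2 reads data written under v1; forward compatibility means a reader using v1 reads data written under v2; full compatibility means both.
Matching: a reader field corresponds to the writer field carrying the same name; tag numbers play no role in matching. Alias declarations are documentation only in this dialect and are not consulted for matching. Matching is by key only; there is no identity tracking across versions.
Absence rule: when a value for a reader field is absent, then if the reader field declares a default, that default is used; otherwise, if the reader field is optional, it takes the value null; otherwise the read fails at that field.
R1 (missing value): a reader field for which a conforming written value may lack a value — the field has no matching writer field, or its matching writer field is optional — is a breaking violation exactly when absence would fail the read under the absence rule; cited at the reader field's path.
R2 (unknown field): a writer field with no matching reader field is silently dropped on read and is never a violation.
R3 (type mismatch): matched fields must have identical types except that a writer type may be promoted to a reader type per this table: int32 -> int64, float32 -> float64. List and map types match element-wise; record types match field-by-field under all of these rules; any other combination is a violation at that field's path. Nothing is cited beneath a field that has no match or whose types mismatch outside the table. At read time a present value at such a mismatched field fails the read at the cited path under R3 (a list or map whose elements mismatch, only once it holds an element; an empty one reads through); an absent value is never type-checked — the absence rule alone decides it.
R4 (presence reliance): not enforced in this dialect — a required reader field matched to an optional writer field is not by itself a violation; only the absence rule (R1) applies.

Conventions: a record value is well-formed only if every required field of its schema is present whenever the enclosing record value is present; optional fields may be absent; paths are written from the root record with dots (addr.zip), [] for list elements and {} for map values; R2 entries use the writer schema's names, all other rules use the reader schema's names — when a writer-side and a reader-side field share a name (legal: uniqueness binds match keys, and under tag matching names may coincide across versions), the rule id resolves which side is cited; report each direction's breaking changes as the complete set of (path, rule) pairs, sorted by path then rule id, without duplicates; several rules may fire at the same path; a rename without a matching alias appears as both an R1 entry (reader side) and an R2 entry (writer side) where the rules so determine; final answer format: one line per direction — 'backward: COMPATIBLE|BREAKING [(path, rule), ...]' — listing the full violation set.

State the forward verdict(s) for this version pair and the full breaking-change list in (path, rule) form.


in Invoice below, arrows point writer -> reader
checking forward for Invoice: reader v1 against writer v2:
  geo: paired with writer geo (Address -> Address; writer optional)
  active: paired with writer active (bool -> bool; writer required)
  version: paired with writer version (int64 -> int64; writer optional)
  verified has no writer counterpart
  enabled: paired with writer enabled (bool -> bool; writer required)
  quantity: paired with writer quantity (int64 -> int64; writer optional)
  blob: paired with writer blob (bytes -> bytes; writer required)
  geo.score: paired with writer geo.score (bytes -> float64; writer optional)
  geo.payload has no writer counterpart
  geo.seq has no writer counterpart
  geo.id: paired with writer geo.id (bytes -> int32; writer optional)
  geo.signature (writer side), unknown to reader
  geo.verified (writer side), unknown to reader
  R3 fires at geo.id
  R1 fires at geo.payload
  R3 fires at geo.score
  R1 fires at geo.seq
  => forward verdict for Invoice: BREAKING, 4 violation(s)
remaining Invoice differences; none change what is asked:
  removed field verified from record Invoice -> inert for the asked Invoice verdict: nothing fires
  added field verified to record Address: required bool, tag 11 (in v2 it sits immediately before id) -> its effect on Invoice is confined to the backward direction, not asked

forward: BREAKING [(geo.id, R3), (geo.payload, R1), (geo.score, R3), (geo.seq, R1)]
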